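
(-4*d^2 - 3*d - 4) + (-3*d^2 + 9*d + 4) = -7*d^2 + 6*d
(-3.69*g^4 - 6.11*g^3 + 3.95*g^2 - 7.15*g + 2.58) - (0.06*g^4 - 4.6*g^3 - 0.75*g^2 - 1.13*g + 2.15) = -3.75*g^4 - 1.51*g^3 + 4.7*g^2 - 6.02*g + 0.43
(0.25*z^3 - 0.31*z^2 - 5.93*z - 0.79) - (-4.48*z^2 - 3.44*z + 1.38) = 0.25*z^3 + 4.17*z^2 - 2.49*z - 2.17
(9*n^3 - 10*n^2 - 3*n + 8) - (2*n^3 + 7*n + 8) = 7*n^3 - 10*n^2 - 10*n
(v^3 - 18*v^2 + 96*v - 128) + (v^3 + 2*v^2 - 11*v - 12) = 2*v^3 - 16*v^2 + 85*v - 140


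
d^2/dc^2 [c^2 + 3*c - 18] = 2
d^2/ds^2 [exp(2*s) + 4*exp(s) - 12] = 4*(exp(s) + 1)*exp(s)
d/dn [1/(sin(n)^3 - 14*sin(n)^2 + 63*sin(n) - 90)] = (-3*sin(n)^2 + 28*sin(n) - 63)*cos(n)/(sin(n)^3 - 14*sin(n)^2 + 63*sin(n) - 90)^2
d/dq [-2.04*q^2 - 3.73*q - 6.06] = -4.08*q - 3.73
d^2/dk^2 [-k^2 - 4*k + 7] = -2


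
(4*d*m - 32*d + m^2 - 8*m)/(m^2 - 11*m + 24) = (4*d + m)/(m - 3)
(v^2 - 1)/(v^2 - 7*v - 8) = (v - 1)/(v - 8)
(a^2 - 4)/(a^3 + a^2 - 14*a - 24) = (a - 2)/(a^2 - a - 12)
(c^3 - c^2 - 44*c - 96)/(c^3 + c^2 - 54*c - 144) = (c + 4)/(c + 6)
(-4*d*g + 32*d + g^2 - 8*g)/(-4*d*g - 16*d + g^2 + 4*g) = (g - 8)/(g + 4)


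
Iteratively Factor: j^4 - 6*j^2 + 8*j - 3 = (j - 1)*(j^3 + j^2 - 5*j + 3) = (j - 1)^2*(j^2 + 2*j - 3) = (j - 1)^3*(j + 3)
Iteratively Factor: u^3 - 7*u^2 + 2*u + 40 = (u - 4)*(u^2 - 3*u - 10) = (u - 5)*(u - 4)*(u + 2)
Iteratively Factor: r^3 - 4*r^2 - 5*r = (r)*(r^2 - 4*r - 5) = r*(r - 5)*(r + 1)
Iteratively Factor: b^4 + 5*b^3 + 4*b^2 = (b + 1)*(b^3 + 4*b^2) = (b + 1)*(b + 4)*(b^2) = b*(b + 1)*(b + 4)*(b)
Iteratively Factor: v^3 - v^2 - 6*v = (v - 3)*(v^2 + 2*v) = v*(v - 3)*(v + 2)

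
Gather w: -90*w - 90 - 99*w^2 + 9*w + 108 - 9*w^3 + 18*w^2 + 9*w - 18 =-9*w^3 - 81*w^2 - 72*w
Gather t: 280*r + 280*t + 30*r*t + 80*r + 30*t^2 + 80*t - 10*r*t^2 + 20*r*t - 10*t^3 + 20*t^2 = 360*r - 10*t^3 + t^2*(50 - 10*r) + t*(50*r + 360)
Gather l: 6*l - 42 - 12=6*l - 54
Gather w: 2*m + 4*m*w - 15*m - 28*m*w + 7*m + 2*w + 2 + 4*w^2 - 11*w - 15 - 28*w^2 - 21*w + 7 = -6*m - 24*w^2 + w*(-24*m - 30) - 6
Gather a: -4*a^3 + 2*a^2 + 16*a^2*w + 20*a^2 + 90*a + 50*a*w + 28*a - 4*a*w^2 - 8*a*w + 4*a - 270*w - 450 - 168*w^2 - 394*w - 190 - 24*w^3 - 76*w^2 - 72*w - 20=-4*a^3 + a^2*(16*w + 22) + a*(-4*w^2 + 42*w + 122) - 24*w^3 - 244*w^2 - 736*w - 660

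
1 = 1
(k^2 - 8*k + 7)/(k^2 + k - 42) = (k^2 - 8*k + 7)/(k^2 + k - 42)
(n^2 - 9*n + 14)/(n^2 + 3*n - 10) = (n - 7)/(n + 5)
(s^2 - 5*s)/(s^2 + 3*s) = (s - 5)/(s + 3)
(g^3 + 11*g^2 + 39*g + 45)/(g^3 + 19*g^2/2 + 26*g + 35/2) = 2*(g^2 + 6*g + 9)/(2*g^2 + 9*g + 7)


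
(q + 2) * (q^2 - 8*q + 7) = q^3 - 6*q^2 - 9*q + 14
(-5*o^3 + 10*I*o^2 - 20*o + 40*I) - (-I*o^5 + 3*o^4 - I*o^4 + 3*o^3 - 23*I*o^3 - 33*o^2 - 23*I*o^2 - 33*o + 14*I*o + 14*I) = I*o^5 - 3*o^4 + I*o^4 - 8*o^3 + 23*I*o^3 + 33*o^2 + 33*I*o^2 + 13*o - 14*I*o + 26*I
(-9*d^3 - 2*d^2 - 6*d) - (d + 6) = -9*d^3 - 2*d^2 - 7*d - 6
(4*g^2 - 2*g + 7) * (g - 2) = 4*g^3 - 10*g^2 + 11*g - 14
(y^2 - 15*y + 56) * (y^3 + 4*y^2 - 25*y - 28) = y^5 - 11*y^4 - 29*y^3 + 571*y^2 - 980*y - 1568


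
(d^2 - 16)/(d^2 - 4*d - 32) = (d - 4)/(d - 8)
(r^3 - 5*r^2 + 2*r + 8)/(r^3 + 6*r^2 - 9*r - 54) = (r^3 - 5*r^2 + 2*r + 8)/(r^3 + 6*r^2 - 9*r - 54)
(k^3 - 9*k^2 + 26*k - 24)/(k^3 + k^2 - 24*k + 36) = (k - 4)/(k + 6)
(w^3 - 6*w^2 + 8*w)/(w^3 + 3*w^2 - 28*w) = (w - 2)/(w + 7)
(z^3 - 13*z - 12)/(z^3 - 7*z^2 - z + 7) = (z^2 - z - 12)/(z^2 - 8*z + 7)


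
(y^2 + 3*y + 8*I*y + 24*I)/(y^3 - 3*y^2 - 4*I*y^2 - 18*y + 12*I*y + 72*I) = (y + 8*I)/(y^2 + y*(-6 - 4*I) + 24*I)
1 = 1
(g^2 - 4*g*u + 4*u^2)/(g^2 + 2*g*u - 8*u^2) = (g - 2*u)/(g + 4*u)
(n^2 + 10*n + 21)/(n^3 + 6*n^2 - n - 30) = (n + 7)/(n^2 + 3*n - 10)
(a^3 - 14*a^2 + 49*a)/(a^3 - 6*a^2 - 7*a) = (a - 7)/(a + 1)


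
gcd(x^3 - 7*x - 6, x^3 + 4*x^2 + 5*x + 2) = x^2 + 3*x + 2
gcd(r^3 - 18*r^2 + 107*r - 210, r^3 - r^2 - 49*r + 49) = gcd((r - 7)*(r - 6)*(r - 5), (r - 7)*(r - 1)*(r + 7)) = r - 7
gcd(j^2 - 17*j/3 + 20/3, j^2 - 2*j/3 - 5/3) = j - 5/3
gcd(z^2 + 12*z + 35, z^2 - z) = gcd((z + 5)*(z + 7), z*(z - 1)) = 1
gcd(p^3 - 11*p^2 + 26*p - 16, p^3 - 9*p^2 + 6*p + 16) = p^2 - 10*p + 16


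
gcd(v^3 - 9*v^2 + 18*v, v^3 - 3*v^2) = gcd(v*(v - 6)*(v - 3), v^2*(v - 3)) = v^2 - 3*v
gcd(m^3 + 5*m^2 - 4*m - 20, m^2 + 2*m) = m + 2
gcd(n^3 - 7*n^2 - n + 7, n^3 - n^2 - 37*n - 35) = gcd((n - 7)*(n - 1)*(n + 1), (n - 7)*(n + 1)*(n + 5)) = n^2 - 6*n - 7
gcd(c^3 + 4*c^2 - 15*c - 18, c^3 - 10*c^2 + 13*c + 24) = c^2 - 2*c - 3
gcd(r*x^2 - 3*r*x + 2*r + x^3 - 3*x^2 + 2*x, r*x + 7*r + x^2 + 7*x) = r + x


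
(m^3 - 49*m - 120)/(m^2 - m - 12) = (m^2 - 3*m - 40)/(m - 4)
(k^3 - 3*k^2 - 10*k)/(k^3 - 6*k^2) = (k^2 - 3*k - 10)/(k*(k - 6))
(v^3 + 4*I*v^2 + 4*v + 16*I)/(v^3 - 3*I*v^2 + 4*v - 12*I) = (v + 4*I)/(v - 3*I)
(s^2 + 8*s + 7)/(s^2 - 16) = (s^2 + 8*s + 7)/(s^2 - 16)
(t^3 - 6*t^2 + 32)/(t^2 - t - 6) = (t^2 - 8*t + 16)/(t - 3)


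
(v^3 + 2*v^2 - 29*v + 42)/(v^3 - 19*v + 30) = (v + 7)/(v + 5)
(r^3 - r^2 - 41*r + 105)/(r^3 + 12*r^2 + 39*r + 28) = (r^2 - 8*r + 15)/(r^2 + 5*r + 4)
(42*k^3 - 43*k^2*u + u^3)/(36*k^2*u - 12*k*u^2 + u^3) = (-7*k^2 + 6*k*u + u^2)/(u*(-6*k + u))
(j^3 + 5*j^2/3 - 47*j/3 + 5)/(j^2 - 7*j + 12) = (3*j^2 + 14*j - 5)/(3*(j - 4))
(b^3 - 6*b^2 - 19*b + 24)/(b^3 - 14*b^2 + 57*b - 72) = (b^2 + 2*b - 3)/(b^2 - 6*b + 9)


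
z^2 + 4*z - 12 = (z - 2)*(z + 6)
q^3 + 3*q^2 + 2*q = q*(q + 1)*(q + 2)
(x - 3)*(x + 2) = x^2 - x - 6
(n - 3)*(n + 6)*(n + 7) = n^3 + 10*n^2 + 3*n - 126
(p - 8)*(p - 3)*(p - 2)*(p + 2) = p^4 - 11*p^3 + 20*p^2 + 44*p - 96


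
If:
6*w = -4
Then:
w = -2/3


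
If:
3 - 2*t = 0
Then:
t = 3/2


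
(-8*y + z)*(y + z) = -8*y^2 - 7*y*z + z^2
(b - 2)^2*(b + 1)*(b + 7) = b^4 + 4*b^3 - 21*b^2 + 4*b + 28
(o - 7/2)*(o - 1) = o^2 - 9*o/2 + 7/2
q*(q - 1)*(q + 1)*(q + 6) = q^4 + 6*q^3 - q^2 - 6*q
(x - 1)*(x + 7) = x^2 + 6*x - 7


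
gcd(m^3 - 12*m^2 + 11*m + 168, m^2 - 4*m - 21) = m^2 - 4*m - 21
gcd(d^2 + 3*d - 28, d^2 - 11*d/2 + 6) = d - 4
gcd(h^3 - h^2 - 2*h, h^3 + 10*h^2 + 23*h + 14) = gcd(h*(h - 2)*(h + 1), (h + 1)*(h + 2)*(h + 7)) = h + 1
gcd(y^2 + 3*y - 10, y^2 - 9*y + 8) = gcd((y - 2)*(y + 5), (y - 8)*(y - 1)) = 1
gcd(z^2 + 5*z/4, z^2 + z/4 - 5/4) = z + 5/4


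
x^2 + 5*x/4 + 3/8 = (x + 1/2)*(x + 3/4)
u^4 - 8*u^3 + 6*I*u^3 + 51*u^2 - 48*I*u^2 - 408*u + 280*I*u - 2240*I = (u - 8)*(u - 7*I)*(u + 5*I)*(u + 8*I)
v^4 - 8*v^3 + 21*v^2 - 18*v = v*(v - 3)^2*(v - 2)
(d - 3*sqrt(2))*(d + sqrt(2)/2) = d^2 - 5*sqrt(2)*d/2 - 3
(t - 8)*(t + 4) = t^2 - 4*t - 32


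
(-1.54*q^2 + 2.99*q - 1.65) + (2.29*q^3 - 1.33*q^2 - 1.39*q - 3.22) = 2.29*q^3 - 2.87*q^2 + 1.6*q - 4.87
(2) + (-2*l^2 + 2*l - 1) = -2*l^2 + 2*l + 1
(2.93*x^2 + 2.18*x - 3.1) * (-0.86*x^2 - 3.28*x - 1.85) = -2.5198*x^4 - 11.4852*x^3 - 9.9049*x^2 + 6.135*x + 5.735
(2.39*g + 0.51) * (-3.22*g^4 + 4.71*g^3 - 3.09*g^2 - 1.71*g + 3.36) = -7.6958*g^5 + 9.6147*g^4 - 4.983*g^3 - 5.6628*g^2 + 7.1583*g + 1.7136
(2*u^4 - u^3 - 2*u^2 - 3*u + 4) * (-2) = -4*u^4 + 2*u^3 + 4*u^2 + 6*u - 8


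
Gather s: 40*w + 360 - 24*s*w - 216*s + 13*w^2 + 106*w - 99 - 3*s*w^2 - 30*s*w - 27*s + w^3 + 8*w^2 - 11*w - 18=s*(-3*w^2 - 54*w - 243) + w^3 + 21*w^2 + 135*w + 243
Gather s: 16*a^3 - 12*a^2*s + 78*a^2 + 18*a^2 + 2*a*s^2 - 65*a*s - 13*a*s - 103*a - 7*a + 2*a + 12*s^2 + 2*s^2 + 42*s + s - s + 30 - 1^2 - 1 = 16*a^3 + 96*a^2 - 108*a + s^2*(2*a + 14) + s*(-12*a^2 - 78*a + 42) + 28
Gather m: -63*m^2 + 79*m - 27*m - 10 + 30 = -63*m^2 + 52*m + 20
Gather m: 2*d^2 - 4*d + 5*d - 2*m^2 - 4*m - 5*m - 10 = 2*d^2 + d - 2*m^2 - 9*m - 10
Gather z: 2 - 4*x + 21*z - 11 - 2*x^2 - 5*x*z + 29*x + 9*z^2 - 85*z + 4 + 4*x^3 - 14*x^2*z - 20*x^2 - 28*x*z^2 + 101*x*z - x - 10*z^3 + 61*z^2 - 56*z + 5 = 4*x^3 - 22*x^2 + 24*x - 10*z^3 + z^2*(70 - 28*x) + z*(-14*x^2 + 96*x - 120)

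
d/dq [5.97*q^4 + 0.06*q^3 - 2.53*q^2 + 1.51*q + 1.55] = 23.88*q^3 + 0.18*q^2 - 5.06*q + 1.51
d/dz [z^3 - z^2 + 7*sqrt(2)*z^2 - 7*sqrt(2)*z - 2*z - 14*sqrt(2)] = 3*z^2 - 2*z + 14*sqrt(2)*z - 7*sqrt(2) - 2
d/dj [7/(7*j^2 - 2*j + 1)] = 14*(1 - 7*j)/(7*j^2 - 2*j + 1)^2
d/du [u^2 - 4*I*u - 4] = 2*u - 4*I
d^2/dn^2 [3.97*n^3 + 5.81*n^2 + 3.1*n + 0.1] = 23.82*n + 11.62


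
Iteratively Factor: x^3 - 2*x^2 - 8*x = (x - 4)*(x^2 + 2*x) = (x - 4)*(x + 2)*(x)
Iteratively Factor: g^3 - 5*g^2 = (g)*(g^2 - 5*g) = g^2*(g - 5)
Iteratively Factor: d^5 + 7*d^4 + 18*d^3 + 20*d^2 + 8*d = (d + 2)*(d^4 + 5*d^3 + 8*d^2 + 4*d) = d*(d + 2)*(d^3 + 5*d^2 + 8*d + 4) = d*(d + 2)^2*(d^2 + 3*d + 2) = d*(d + 2)^3*(d + 1)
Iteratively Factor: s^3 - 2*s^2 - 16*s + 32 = (s + 4)*(s^2 - 6*s + 8) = (s - 2)*(s + 4)*(s - 4)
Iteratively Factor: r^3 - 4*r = (r + 2)*(r^2 - 2*r) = (r - 2)*(r + 2)*(r)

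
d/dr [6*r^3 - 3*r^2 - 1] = 6*r*(3*r - 1)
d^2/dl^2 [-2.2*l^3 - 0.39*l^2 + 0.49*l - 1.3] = -13.2*l - 0.78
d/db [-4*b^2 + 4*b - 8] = 4 - 8*b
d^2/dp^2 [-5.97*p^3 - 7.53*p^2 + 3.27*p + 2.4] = -35.82*p - 15.06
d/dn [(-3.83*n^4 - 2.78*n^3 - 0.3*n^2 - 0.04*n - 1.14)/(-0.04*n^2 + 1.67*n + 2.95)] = (0.3064*n^5 - 19.0771*n^4 - 54.4792*n^3 - 25.1056*n^2 - 1.8612*n + 1.7858)/(0.0016*n^4 - 0.1336*n^3 + 2.5529*n^2 + 9.853*n + 8.7025)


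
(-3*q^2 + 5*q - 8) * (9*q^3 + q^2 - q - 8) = -27*q^5 + 42*q^4 - 64*q^3 + 11*q^2 - 32*q + 64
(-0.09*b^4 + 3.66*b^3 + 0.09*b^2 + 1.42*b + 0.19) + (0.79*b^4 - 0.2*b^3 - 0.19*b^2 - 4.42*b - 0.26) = 0.7*b^4 + 3.46*b^3 - 0.1*b^2 - 3.0*b - 0.07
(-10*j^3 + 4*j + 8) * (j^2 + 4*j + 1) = -10*j^5 - 40*j^4 - 6*j^3 + 24*j^2 + 36*j + 8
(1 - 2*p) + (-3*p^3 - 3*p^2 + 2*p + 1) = -3*p^3 - 3*p^2 + 2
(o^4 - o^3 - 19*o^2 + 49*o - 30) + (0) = o^4 - o^3 - 19*o^2 + 49*o - 30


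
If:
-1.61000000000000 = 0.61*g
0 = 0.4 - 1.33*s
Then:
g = -2.64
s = 0.30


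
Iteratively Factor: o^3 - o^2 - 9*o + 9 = (o - 3)*(o^2 + 2*o - 3) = (o - 3)*(o - 1)*(o + 3)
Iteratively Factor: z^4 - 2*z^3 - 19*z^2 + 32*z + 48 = (z - 4)*(z^3 + 2*z^2 - 11*z - 12) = (z - 4)*(z - 3)*(z^2 + 5*z + 4) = (z - 4)*(z - 3)*(z + 1)*(z + 4)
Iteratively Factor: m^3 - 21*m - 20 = (m - 5)*(m^2 + 5*m + 4) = (m - 5)*(m + 1)*(m + 4)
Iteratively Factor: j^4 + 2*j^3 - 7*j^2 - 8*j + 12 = (j - 2)*(j^3 + 4*j^2 + j - 6) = (j - 2)*(j + 2)*(j^2 + 2*j - 3) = (j - 2)*(j + 2)*(j + 3)*(j - 1)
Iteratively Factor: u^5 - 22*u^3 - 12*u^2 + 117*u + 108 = (u - 3)*(u^4 + 3*u^3 - 13*u^2 - 51*u - 36) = (u - 3)*(u + 3)*(u^3 - 13*u - 12) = (u - 3)*(u + 1)*(u + 3)*(u^2 - u - 12) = (u - 4)*(u - 3)*(u + 1)*(u + 3)*(u + 3)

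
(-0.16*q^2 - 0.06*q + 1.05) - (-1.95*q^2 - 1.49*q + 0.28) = 1.79*q^2 + 1.43*q + 0.77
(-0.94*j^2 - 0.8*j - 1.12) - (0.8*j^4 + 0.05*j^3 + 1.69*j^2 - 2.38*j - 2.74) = -0.8*j^4 - 0.05*j^3 - 2.63*j^2 + 1.58*j + 1.62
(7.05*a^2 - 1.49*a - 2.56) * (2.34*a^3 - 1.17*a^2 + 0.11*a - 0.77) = 16.497*a^5 - 11.7351*a^4 - 3.4716*a^3 - 2.5972*a^2 + 0.8657*a + 1.9712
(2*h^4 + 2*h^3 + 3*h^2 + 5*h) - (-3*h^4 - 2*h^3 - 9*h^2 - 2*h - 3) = 5*h^4 + 4*h^3 + 12*h^2 + 7*h + 3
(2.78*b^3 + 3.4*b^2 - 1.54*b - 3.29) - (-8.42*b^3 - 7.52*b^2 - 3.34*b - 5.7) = 11.2*b^3 + 10.92*b^2 + 1.8*b + 2.41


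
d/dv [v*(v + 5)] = 2*v + 5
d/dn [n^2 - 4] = 2*n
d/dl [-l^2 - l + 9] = -2*l - 1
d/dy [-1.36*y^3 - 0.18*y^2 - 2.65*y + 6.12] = -4.08*y^2 - 0.36*y - 2.65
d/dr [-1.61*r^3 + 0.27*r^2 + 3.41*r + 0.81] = -4.83*r^2 + 0.54*r + 3.41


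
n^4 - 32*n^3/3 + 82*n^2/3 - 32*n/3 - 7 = (n - 7)*(n - 3)*(n - 1)*(n + 1/3)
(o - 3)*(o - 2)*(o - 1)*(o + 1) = o^4 - 5*o^3 + 5*o^2 + 5*o - 6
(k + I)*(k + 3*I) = k^2 + 4*I*k - 3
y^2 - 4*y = y*(y - 4)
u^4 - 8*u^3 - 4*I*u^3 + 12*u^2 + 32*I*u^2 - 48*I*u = u*(u - 6)*(u - 2)*(u - 4*I)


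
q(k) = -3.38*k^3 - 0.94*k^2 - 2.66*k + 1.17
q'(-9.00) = -807.08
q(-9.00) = 2412.99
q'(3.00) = -99.56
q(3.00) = -106.53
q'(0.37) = -4.74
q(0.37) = -0.11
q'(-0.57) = -4.88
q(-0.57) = 3.01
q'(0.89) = -12.37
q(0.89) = -4.32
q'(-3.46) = -117.55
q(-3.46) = 139.13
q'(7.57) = -597.96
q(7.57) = -1539.07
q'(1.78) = -38.13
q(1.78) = -25.61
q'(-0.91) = -9.35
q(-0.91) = 5.36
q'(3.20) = -112.51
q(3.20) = -127.72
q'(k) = -10.14*k^2 - 1.88*k - 2.66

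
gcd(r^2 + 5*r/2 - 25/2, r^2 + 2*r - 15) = r + 5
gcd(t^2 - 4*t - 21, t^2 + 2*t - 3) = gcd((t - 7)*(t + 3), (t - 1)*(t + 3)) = t + 3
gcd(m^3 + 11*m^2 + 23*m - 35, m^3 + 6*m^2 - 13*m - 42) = m + 7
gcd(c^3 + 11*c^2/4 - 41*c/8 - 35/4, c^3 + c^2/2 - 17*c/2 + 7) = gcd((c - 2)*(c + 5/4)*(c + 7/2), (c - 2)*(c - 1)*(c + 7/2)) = c^2 + 3*c/2 - 7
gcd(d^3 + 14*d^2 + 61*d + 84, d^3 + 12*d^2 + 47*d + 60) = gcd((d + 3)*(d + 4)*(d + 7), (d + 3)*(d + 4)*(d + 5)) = d^2 + 7*d + 12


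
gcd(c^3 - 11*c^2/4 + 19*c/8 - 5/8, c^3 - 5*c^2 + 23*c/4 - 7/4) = c^2 - 3*c/2 + 1/2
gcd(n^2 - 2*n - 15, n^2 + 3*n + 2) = 1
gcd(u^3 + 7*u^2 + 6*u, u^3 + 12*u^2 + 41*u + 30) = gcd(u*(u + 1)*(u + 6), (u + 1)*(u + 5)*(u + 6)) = u^2 + 7*u + 6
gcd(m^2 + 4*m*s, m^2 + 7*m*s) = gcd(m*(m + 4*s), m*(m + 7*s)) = m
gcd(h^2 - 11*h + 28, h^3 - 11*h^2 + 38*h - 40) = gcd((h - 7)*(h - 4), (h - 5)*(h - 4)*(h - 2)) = h - 4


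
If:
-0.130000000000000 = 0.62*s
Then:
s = -0.21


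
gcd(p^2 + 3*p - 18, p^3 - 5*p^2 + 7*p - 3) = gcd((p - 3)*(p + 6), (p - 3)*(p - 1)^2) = p - 3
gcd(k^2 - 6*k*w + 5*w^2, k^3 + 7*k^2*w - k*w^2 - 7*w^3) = -k + w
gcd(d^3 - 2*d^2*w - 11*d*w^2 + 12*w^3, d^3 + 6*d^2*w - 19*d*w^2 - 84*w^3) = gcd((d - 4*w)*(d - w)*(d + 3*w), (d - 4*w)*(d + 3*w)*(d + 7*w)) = -d^2 + d*w + 12*w^2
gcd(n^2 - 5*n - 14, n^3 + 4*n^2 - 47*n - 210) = n - 7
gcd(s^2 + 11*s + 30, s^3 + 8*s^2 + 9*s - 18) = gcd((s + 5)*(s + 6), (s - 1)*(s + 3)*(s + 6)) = s + 6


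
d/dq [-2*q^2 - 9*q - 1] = -4*q - 9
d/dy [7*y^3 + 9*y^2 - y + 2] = 21*y^2 + 18*y - 1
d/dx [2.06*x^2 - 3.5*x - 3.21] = 4.12*x - 3.5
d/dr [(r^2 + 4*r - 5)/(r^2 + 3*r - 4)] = -1/(r^2 + 8*r + 16)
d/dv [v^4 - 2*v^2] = 4*v*(v^2 - 1)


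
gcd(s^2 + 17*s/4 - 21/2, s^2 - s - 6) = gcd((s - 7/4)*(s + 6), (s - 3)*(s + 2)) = 1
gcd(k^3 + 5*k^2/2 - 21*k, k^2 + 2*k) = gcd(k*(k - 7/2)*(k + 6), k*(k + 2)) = k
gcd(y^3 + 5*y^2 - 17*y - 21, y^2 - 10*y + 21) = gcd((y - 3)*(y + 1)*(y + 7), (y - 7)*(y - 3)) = y - 3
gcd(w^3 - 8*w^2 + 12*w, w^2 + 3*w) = w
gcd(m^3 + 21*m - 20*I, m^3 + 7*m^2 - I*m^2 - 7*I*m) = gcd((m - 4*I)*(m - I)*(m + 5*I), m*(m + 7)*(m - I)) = m - I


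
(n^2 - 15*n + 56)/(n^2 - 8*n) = (n - 7)/n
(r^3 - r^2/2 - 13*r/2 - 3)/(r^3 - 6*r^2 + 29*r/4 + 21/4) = 2*(r + 2)/(2*r - 7)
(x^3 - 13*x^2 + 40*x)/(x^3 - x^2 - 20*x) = (x - 8)/(x + 4)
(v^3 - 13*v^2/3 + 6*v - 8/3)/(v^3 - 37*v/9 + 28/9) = 3*(v - 2)/(3*v + 7)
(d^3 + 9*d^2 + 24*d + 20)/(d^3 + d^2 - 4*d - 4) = (d^2 + 7*d + 10)/(d^2 - d - 2)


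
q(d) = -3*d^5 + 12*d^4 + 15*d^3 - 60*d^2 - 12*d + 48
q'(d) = -15*d^4 + 48*d^3 + 45*d^2 - 120*d - 12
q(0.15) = 44.91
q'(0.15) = -28.83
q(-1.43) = -33.28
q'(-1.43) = 48.53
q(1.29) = -12.61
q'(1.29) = -30.41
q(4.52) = -498.03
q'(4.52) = -1463.47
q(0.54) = 27.27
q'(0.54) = -57.40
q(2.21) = 18.44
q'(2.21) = 102.87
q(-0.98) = 1.80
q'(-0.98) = 89.81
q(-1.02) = -1.80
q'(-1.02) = 90.04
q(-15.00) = 2821728.00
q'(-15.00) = -909462.00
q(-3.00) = 840.00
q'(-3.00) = -1758.00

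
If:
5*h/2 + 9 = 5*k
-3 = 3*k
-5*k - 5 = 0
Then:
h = -28/5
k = -1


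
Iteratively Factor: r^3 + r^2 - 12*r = (r + 4)*(r^2 - 3*r) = (r - 3)*(r + 4)*(r)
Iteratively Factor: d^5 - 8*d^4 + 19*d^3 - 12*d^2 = (d - 4)*(d^4 - 4*d^3 + 3*d^2) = d*(d - 4)*(d^3 - 4*d^2 + 3*d) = d*(d - 4)*(d - 3)*(d^2 - d) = d*(d - 4)*(d - 3)*(d - 1)*(d)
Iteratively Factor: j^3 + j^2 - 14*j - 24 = (j + 3)*(j^2 - 2*j - 8) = (j - 4)*(j + 3)*(j + 2)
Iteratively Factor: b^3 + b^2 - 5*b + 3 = (b - 1)*(b^2 + 2*b - 3) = (b - 1)^2*(b + 3)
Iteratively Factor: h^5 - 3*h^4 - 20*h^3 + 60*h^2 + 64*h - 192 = (h + 2)*(h^4 - 5*h^3 - 10*h^2 + 80*h - 96) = (h - 3)*(h + 2)*(h^3 - 2*h^2 - 16*h + 32) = (h - 3)*(h - 2)*(h + 2)*(h^2 - 16) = (h - 4)*(h - 3)*(h - 2)*(h + 2)*(h + 4)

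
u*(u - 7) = u^2 - 7*u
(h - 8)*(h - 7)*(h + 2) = h^3 - 13*h^2 + 26*h + 112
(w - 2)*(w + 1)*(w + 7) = w^3 + 6*w^2 - 9*w - 14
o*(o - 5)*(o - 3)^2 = o^4 - 11*o^3 + 39*o^2 - 45*o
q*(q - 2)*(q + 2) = q^3 - 4*q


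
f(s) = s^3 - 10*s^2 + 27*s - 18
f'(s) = 3*s^2 - 20*s + 27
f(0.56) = -5.84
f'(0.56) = 16.74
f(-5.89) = -728.29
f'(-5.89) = 248.88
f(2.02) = 3.98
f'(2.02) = -1.16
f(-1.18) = -65.43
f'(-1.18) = 54.78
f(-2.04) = -123.19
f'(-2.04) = 80.28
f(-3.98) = -346.91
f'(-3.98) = 154.12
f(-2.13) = -130.54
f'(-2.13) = 83.21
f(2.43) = 2.91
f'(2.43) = -3.89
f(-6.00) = -756.00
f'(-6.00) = 255.00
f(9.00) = 144.00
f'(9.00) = 90.00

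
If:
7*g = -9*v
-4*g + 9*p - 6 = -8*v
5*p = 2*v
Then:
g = -135/293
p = 42/293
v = 105/293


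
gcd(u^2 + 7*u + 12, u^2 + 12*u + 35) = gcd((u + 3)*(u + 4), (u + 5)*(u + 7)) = 1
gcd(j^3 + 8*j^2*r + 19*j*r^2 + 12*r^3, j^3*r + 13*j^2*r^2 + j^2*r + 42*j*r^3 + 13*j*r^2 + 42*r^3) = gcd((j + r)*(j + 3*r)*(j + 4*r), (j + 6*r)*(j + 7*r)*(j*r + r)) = 1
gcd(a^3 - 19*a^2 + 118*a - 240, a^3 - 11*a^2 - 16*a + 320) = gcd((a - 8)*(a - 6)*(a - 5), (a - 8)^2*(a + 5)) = a - 8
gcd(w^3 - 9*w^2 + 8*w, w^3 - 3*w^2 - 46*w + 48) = w^2 - 9*w + 8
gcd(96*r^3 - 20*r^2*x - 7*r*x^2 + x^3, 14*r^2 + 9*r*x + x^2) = 1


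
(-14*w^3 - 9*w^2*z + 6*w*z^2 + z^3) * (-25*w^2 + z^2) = 350*w^5 + 225*w^4*z - 164*w^3*z^2 - 34*w^2*z^3 + 6*w*z^4 + z^5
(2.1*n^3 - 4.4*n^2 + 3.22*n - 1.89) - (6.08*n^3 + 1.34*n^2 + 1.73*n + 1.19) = -3.98*n^3 - 5.74*n^2 + 1.49*n - 3.08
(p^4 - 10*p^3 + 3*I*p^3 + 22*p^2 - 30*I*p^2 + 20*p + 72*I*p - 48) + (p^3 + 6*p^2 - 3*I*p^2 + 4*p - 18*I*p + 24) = p^4 - 9*p^3 + 3*I*p^3 + 28*p^2 - 33*I*p^2 + 24*p + 54*I*p - 24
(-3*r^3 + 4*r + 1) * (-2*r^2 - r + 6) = 6*r^5 + 3*r^4 - 26*r^3 - 6*r^2 + 23*r + 6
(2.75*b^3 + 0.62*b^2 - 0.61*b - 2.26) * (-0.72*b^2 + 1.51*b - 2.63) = -1.98*b^5 + 3.7061*b^4 - 5.8571*b^3 - 0.9245*b^2 - 1.8083*b + 5.9438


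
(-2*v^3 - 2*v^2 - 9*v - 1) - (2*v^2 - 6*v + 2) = -2*v^3 - 4*v^2 - 3*v - 3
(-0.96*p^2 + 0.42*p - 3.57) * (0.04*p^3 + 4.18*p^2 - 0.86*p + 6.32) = -0.0384*p^5 - 3.996*p^4 + 2.4384*p^3 - 21.351*p^2 + 5.7246*p - 22.5624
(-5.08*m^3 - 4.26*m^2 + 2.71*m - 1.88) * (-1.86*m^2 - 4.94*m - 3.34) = 9.4488*m^5 + 33.0188*m^4 + 32.971*m^3 + 4.3378*m^2 + 0.235800000000001*m + 6.2792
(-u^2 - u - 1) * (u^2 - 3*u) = -u^4 + 2*u^3 + 2*u^2 + 3*u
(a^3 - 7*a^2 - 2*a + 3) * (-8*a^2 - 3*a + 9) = -8*a^5 + 53*a^4 + 46*a^3 - 81*a^2 - 27*a + 27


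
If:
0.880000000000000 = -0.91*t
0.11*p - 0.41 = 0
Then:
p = 3.73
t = -0.97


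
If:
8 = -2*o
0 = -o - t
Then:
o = -4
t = 4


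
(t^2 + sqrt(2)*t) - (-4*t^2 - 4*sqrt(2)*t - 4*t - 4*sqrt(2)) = 5*t^2 + 4*t + 5*sqrt(2)*t + 4*sqrt(2)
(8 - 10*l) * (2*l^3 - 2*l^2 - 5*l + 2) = -20*l^4 + 36*l^3 + 34*l^2 - 60*l + 16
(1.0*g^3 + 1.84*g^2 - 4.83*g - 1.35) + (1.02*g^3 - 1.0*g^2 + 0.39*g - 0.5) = 2.02*g^3 + 0.84*g^2 - 4.44*g - 1.85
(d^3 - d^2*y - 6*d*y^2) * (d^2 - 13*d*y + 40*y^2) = d^5 - 14*d^4*y + 47*d^3*y^2 + 38*d^2*y^3 - 240*d*y^4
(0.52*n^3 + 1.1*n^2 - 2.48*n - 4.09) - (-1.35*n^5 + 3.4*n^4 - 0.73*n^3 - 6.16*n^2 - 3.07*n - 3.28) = 1.35*n^5 - 3.4*n^4 + 1.25*n^3 + 7.26*n^2 + 0.59*n - 0.81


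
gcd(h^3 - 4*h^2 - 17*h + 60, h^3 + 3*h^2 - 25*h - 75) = h - 5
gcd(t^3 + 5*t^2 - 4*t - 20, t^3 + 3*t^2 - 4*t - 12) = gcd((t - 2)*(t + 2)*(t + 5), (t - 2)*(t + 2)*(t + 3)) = t^2 - 4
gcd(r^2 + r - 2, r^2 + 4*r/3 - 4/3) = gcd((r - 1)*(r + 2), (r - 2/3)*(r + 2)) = r + 2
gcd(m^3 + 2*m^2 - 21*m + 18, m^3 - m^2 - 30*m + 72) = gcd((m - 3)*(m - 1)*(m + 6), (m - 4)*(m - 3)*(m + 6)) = m^2 + 3*m - 18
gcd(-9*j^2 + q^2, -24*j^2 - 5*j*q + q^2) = 3*j + q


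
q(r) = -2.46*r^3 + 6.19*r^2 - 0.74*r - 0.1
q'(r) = -7.38*r^2 + 12.38*r - 0.74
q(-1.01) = 9.50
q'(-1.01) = -20.77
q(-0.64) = 3.55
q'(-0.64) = -11.69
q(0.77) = 1.88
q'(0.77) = 4.42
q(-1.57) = 25.84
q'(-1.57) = -38.37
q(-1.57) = 25.84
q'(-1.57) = -38.37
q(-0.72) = 4.56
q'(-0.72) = -13.48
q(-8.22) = 1790.55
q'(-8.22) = -601.16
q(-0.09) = 0.02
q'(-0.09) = -1.91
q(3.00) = -13.03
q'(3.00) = -30.02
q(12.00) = -3368.50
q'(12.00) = -914.90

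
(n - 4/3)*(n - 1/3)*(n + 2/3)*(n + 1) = n^4 - 5*n^2/3 - 10*n/27 + 8/27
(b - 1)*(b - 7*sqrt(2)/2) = b^2 - 7*sqrt(2)*b/2 - b + 7*sqrt(2)/2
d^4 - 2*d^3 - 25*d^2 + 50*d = d*(d - 5)*(d - 2)*(d + 5)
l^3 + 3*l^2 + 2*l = l*(l + 1)*(l + 2)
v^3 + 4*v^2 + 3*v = v*(v + 1)*(v + 3)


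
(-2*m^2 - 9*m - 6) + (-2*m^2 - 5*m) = -4*m^2 - 14*m - 6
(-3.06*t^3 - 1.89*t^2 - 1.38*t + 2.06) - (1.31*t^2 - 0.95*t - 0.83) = -3.06*t^3 - 3.2*t^2 - 0.43*t + 2.89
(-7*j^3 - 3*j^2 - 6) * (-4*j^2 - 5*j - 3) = 28*j^5 + 47*j^4 + 36*j^3 + 33*j^2 + 30*j + 18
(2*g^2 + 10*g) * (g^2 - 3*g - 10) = 2*g^4 + 4*g^3 - 50*g^2 - 100*g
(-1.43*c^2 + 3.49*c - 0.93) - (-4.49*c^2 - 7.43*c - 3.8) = 3.06*c^2 + 10.92*c + 2.87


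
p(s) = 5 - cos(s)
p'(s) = sin(s)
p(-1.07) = 4.52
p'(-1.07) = -0.88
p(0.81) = 4.31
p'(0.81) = 0.72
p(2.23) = 5.61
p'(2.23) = 0.79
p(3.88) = 5.74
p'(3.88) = -0.67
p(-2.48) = 5.79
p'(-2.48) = -0.61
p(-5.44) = 4.33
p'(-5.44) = 0.75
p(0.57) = 4.16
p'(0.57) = 0.54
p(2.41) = 5.74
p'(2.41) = 0.67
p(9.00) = 5.91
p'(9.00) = 0.41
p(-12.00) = 4.16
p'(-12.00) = 0.54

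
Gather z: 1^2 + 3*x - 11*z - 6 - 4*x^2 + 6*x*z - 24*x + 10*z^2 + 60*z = -4*x^2 - 21*x + 10*z^2 + z*(6*x + 49) - 5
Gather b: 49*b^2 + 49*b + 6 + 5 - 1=49*b^2 + 49*b + 10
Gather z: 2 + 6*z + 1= 6*z + 3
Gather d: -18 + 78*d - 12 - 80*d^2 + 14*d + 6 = -80*d^2 + 92*d - 24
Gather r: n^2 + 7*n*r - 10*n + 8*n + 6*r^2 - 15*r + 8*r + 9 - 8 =n^2 - 2*n + 6*r^2 + r*(7*n - 7) + 1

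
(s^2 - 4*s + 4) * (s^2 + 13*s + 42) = s^4 + 9*s^3 - 6*s^2 - 116*s + 168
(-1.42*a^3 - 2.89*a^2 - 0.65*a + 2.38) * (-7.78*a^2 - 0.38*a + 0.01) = 11.0476*a^5 + 23.0238*a^4 + 6.141*a^3 - 18.2983*a^2 - 0.9109*a + 0.0238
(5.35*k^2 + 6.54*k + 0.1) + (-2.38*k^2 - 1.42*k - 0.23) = 2.97*k^2 + 5.12*k - 0.13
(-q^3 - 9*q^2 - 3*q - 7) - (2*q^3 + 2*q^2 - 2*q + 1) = -3*q^3 - 11*q^2 - q - 8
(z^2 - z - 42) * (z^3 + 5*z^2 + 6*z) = z^5 + 4*z^4 - 41*z^3 - 216*z^2 - 252*z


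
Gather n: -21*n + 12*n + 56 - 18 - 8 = 30 - 9*n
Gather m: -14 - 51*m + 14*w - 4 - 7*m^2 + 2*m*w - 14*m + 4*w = -7*m^2 + m*(2*w - 65) + 18*w - 18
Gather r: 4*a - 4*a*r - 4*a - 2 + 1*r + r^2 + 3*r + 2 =r^2 + r*(4 - 4*a)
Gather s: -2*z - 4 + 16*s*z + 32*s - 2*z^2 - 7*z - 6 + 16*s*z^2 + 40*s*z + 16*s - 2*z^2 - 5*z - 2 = s*(16*z^2 + 56*z + 48) - 4*z^2 - 14*z - 12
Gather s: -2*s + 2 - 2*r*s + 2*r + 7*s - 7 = 2*r + s*(5 - 2*r) - 5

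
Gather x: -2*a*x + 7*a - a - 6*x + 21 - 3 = 6*a + x*(-2*a - 6) + 18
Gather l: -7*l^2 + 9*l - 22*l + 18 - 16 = -7*l^2 - 13*l + 2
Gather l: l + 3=l + 3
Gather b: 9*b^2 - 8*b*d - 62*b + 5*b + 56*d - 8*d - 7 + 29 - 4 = 9*b^2 + b*(-8*d - 57) + 48*d + 18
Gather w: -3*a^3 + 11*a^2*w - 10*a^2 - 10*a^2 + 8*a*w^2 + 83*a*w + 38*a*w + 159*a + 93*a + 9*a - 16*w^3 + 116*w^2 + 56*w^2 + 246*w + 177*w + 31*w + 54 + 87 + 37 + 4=-3*a^3 - 20*a^2 + 261*a - 16*w^3 + w^2*(8*a + 172) + w*(11*a^2 + 121*a + 454) + 182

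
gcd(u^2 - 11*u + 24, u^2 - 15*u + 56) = u - 8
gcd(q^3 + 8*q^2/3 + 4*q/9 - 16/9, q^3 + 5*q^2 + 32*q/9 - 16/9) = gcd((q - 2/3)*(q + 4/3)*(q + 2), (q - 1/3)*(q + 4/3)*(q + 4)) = q + 4/3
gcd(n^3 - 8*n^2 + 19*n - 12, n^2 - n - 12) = n - 4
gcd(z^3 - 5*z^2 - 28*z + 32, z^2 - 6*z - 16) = z - 8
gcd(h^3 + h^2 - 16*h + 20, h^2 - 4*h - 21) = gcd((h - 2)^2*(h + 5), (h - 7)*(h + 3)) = 1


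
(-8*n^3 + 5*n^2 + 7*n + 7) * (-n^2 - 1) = 8*n^5 - 5*n^4 + n^3 - 12*n^2 - 7*n - 7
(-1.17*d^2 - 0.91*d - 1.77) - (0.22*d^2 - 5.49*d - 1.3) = -1.39*d^2 + 4.58*d - 0.47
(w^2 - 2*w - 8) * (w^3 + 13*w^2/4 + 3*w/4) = w^5 + 5*w^4/4 - 55*w^3/4 - 55*w^2/2 - 6*w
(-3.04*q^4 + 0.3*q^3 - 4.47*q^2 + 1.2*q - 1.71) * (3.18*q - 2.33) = -9.6672*q^5 + 8.0372*q^4 - 14.9136*q^3 + 14.2311*q^2 - 8.2338*q + 3.9843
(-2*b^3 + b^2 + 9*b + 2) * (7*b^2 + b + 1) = -14*b^5 + 5*b^4 + 62*b^3 + 24*b^2 + 11*b + 2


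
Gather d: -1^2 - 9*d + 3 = 2 - 9*d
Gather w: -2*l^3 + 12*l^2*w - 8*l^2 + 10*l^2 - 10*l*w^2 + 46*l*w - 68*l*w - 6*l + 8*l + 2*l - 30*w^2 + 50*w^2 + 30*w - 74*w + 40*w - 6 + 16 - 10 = -2*l^3 + 2*l^2 + 4*l + w^2*(20 - 10*l) + w*(12*l^2 - 22*l - 4)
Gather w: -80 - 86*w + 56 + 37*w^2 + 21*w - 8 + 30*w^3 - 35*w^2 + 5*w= 30*w^3 + 2*w^2 - 60*w - 32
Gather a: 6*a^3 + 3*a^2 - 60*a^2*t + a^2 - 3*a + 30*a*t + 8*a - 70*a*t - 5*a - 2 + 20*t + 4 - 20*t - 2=6*a^3 + a^2*(4 - 60*t) - 40*a*t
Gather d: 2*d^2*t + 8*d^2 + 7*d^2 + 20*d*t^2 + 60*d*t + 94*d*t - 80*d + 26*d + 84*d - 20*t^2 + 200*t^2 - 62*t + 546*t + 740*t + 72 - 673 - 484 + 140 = d^2*(2*t + 15) + d*(20*t^2 + 154*t + 30) + 180*t^2 + 1224*t - 945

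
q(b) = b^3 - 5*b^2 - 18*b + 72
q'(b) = 3*b^2 - 10*b - 18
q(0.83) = 54.19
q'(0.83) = -24.23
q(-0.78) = 82.52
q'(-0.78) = -8.37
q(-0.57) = 80.45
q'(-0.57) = -11.33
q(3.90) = -14.93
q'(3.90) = -11.37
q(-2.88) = 58.48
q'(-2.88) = 35.68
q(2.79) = 4.58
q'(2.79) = -22.55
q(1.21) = 44.67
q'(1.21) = -25.71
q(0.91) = 52.23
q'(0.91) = -24.62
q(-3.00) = 54.00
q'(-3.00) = 39.00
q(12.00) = 864.00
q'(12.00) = 294.00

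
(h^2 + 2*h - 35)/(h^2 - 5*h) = (h + 7)/h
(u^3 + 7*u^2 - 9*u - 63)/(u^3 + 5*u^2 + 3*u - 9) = (u^2 + 4*u - 21)/(u^2 + 2*u - 3)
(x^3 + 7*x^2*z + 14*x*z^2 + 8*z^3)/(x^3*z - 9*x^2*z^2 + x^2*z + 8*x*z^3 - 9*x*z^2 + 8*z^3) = (x^3 + 7*x^2*z + 14*x*z^2 + 8*z^3)/(z*(x^3 - 9*x^2*z + x^2 + 8*x*z^2 - 9*x*z + 8*z^2))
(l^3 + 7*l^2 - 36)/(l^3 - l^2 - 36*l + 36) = (l^2 + l - 6)/(l^2 - 7*l + 6)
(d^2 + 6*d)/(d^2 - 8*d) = (d + 6)/(d - 8)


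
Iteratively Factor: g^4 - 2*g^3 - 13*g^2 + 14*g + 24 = (g - 2)*(g^3 - 13*g - 12) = (g - 2)*(g + 1)*(g^2 - g - 12) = (g - 2)*(g + 1)*(g + 3)*(g - 4)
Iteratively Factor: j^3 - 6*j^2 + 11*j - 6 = (j - 1)*(j^2 - 5*j + 6) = (j - 2)*(j - 1)*(j - 3)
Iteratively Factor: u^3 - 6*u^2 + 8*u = (u - 4)*(u^2 - 2*u) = (u - 4)*(u - 2)*(u)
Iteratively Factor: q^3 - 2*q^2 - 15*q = (q)*(q^2 - 2*q - 15) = q*(q + 3)*(q - 5)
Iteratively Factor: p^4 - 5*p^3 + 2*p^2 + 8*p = (p)*(p^3 - 5*p^2 + 2*p + 8) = p*(p - 2)*(p^2 - 3*p - 4) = p*(p - 2)*(p + 1)*(p - 4)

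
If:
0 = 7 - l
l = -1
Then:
No Solution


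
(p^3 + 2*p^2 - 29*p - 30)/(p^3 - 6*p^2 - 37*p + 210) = (p + 1)/(p - 7)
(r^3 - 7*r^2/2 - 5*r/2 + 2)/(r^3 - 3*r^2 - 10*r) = (-2*r^3 + 7*r^2 + 5*r - 4)/(2*r*(-r^2 + 3*r + 10))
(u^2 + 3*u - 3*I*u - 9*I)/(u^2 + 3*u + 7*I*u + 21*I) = (u - 3*I)/(u + 7*I)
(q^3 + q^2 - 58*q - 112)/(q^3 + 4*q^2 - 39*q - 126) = (q^2 - 6*q - 16)/(q^2 - 3*q - 18)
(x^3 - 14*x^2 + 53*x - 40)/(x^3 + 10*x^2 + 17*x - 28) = (x^2 - 13*x + 40)/(x^2 + 11*x + 28)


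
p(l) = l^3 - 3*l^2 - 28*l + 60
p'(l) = 3*l^2 - 6*l - 28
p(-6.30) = -132.72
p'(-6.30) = 128.87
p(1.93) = 1.97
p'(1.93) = -28.41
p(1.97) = 0.84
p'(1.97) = -28.18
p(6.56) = 29.52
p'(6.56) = 61.74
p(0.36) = 49.58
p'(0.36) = -29.77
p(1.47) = 15.53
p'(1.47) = -30.34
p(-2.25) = 96.42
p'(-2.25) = 0.69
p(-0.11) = 63.04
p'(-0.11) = -27.30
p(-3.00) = 90.00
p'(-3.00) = 17.00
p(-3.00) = 90.00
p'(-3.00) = 17.00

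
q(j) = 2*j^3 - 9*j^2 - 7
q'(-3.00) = 108.00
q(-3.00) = -142.00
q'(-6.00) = 324.00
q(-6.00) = -763.00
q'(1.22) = -13.03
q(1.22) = -16.76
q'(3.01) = 0.18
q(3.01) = -34.00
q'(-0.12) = 2.25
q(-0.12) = -7.13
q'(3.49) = 10.26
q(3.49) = -31.60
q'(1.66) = -13.35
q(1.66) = -22.65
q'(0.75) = -10.12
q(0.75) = -11.22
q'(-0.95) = 22.52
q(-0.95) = -16.84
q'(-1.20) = 30.24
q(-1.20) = -23.42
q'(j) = 6*j^2 - 18*j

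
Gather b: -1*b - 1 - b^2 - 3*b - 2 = -b^2 - 4*b - 3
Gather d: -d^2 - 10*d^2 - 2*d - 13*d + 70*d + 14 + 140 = -11*d^2 + 55*d + 154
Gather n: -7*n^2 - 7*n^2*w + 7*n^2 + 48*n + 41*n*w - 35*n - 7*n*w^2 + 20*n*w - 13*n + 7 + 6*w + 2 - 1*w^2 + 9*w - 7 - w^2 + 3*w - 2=-7*n^2*w + n*(-7*w^2 + 61*w) - 2*w^2 + 18*w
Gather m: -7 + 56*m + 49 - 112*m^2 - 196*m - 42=-112*m^2 - 140*m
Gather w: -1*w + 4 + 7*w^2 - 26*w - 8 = 7*w^2 - 27*w - 4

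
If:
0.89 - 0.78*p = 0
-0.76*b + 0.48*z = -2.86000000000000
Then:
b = 0.631578947368421*z + 3.76315789473684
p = 1.14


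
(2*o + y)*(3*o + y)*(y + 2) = 6*o^2*y + 12*o^2 + 5*o*y^2 + 10*o*y + y^3 + 2*y^2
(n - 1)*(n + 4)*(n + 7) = n^3 + 10*n^2 + 17*n - 28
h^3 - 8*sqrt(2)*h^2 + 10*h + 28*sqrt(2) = (h - 7*sqrt(2))*(h - 2*sqrt(2))*(h + sqrt(2))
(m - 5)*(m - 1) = m^2 - 6*m + 5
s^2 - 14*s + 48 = (s - 8)*(s - 6)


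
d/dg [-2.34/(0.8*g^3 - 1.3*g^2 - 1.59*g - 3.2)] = (5.616*g^2 - 6.084*g - 3.7206)/(-0.8*g^3 + 1.3*g^2 + 1.59*g + 3.2)^2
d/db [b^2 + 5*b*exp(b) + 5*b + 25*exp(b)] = 5*b*exp(b) + 2*b + 30*exp(b) + 5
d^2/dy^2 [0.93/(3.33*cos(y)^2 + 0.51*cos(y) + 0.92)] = (-41.250708*(1 - cos(y)^2)^2 - 4.738257*cos(y)^3 - 9.47065499999999*cos(y)^2 + 9.91287*cos(y) + 36.036198)/(3.33*cos(y)^2 + 0.51*cos(y) + 0.92)^3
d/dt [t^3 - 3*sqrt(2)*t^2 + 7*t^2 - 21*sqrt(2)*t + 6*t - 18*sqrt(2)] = 3*t^2 - 6*sqrt(2)*t + 14*t - 21*sqrt(2) + 6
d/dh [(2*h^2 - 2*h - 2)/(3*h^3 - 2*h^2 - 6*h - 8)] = 2*(-3*h^4 + 6*h^3 + h^2 - 20*h + 2)/(9*h^6 - 12*h^5 - 32*h^4 - 24*h^3 + 68*h^2 + 96*h + 64)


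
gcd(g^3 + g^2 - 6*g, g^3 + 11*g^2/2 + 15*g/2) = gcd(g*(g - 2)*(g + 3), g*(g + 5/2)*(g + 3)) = g^2 + 3*g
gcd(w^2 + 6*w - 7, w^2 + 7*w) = w + 7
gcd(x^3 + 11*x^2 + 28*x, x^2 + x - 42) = x + 7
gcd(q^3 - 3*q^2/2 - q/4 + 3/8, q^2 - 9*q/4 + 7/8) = q - 1/2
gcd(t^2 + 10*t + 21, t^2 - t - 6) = 1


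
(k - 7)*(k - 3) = k^2 - 10*k + 21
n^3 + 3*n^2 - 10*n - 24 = (n - 3)*(n + 2)*(n + 4)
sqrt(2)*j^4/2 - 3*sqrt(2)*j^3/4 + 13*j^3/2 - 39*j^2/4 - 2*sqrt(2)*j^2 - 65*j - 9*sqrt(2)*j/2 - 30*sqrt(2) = (j - 4)*(j + 5/2)*(j + 6*sqrt(2))*(sqrt(2)*j/2 + 1/2)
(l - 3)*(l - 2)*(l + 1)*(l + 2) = l^4 - 2*l^3 - 7*l^2 + 8*l + 12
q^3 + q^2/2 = q^2*(q + 1/2)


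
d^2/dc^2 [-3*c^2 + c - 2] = -6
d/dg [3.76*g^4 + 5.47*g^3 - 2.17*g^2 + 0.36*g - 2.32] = 15.04*g^3 + 16.41*g^2 - 4.34*g + 0.36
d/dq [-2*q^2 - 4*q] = -4*q - 4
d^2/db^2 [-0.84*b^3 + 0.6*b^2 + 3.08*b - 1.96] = 1.2 - 5.04*b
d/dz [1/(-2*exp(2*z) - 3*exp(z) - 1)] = (4*exp(z) + 3)*exp(z)/(2*exp(2*z) + 3*exp(z) + 1)^2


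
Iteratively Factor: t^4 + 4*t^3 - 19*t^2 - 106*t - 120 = (t + 2)*(t^3 + 2*t^2 - 23*t - 60) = (t - 5)*(t + 2)*(t^2 + 7*t + 12) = (t - 5)*(t + 2)*(t + 3)*(t + 4)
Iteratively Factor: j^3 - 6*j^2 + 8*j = (j - 4)*(j^2 - 2*j) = j*(j - 4)*(j - 2)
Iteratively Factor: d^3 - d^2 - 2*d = (d - 2)*(d^2 + d) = d*(d - 2)*(d + 1)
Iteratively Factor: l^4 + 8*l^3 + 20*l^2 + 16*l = (l + 2)*(l^3 + 6*l^2 + 8*l) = (l + 2)*(l + 4)*(l^2 + 2*l) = l*(l + 2)*(l + 4)*(l + 2)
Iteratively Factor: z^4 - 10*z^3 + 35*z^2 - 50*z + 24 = (z - 2)*(z^3 - 8*z^2 + 19*z - 12) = (z - 4)*(z - 2)*(z^2 - 4*z + 3) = (z - 4)*(z - 3)*(z - 2)*(z - 1)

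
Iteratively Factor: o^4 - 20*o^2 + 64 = (o + 4)*(o^3 - 4*o^2 - 4*o + 16) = (o - 2)*(o + 4)*(o^2 - 2*o - 8) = (o - 4)*(o - 2)*(o + 4)*(o + 2)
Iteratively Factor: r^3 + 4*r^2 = (r)*(r^2 + 4*r) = r^2*(r + 4)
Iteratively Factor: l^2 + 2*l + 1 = (l + 1)*(l + 1)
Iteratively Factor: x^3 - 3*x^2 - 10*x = (x + 2)*(x^2 - 5*x) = x*(x + 2)*(x - 5)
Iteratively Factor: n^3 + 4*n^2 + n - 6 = (n + 2)*(n^2 + 2*n - 3) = (n - 1)*(n + 2)*(n + 3)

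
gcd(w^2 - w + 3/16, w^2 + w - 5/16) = w - 1/4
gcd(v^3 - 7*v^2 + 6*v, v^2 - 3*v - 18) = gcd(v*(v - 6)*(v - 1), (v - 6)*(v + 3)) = v - 6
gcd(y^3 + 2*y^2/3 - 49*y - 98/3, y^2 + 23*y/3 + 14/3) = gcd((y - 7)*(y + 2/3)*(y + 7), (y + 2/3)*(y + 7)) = y^2 + 23*y/3 + 14/3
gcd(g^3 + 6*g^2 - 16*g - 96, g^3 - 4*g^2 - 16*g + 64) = g^2 - 16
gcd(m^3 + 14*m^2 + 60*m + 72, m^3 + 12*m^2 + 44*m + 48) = m^2 + 8*m + 12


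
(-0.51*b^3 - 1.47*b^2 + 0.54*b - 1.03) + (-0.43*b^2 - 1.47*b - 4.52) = -0.51*b^3 - 1.9*b^2 - 0.93*b - 5.55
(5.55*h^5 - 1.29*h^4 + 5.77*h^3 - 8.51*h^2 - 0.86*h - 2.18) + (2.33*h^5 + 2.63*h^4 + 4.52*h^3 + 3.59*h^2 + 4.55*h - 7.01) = 7.88*h^5 + 1.34*h^4 + 10.29*h^3 - 4.92*h^2 + 3.69*h - 9.19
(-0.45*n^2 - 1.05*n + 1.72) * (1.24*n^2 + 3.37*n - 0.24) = -0.558*n^4 - 2.8185*n^3 - 1.2977*n^2 + 6.0484*n - 0.4128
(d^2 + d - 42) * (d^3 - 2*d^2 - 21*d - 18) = d^5 - d^4 - 65*d^3 + 45*d^2 + 864*d + 756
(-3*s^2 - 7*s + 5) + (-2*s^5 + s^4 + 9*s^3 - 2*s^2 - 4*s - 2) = -2*s^5 + s^4 + 9*s^3 - 5*s^2 - 11*s + 3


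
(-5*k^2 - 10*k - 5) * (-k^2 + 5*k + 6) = 5*k^4 - 15*k^3 - 75*k^2 - 85*k - 30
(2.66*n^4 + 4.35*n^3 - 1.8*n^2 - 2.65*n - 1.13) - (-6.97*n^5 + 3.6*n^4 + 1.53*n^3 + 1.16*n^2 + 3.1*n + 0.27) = 6.97*n^5 - 0.94*n^4 + 2.82*n^3 - 2.96*n^2 - 5.75*n - 1.4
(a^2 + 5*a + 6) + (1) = a^2 + 5*a + 7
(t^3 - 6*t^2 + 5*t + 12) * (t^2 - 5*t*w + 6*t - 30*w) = t^5 - 5*t^4*w - 31*t^3 + 155*t^2*w + 42*t^2 - 210*t*w + 72*t - 360*w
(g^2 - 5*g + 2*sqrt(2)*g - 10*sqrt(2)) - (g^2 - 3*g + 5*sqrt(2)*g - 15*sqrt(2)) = -3*sqrt(2)*g - 2*g + 5*sqrt(2)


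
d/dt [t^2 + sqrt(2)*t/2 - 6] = 2*t + sqrt(2)/2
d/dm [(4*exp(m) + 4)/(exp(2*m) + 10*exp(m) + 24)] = 4*(-2*(exp(m) + 1)*(exp(m) + 5) + exp(2*m) + 10*exp(m) + 24)*exp(m)/(exp(2*m) + 10*exp(m) + 24)^2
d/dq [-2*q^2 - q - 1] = -4*q - 1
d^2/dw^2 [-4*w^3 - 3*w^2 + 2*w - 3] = -24*w - 6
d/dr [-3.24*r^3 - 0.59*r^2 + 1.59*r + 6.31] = -9.72*r^2 - 1.18*r + 1.59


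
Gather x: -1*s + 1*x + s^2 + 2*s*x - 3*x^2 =s^2 - s - 3*x^2 + x*(2*s + 1)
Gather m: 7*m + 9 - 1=7*m + 8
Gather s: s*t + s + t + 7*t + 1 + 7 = s*(t + 1) + 8*t + 8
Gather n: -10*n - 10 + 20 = 10 - 10*n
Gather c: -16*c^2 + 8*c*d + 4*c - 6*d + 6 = -16*c^2 + c*(8*d + 4) - 6*d + 6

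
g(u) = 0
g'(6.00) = 0.00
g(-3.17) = 0.00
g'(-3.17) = 0.00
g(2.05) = 0.00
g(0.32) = 0.00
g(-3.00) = 0.00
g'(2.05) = 0.00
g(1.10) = 0.00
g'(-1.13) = 0.00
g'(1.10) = 0.00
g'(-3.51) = 0.00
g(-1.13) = 0.00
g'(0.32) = 0.00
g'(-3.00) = 0.00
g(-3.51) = 0.00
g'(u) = 0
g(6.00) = 0.00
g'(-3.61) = 0.00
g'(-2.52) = 0.00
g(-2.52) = 0.00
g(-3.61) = 0.00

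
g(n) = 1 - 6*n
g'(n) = -6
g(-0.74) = 5.44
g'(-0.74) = -6.00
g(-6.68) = 41.08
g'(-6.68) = -6.00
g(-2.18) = 14.08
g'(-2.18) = -6.00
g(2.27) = -12.62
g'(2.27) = -6.00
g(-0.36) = 3.16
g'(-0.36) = -6.00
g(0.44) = -1.64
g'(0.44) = -6.00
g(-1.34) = 9.04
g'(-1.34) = -6.00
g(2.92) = -16.52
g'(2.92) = -6.00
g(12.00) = -71.00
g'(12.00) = -6.00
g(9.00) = -53.00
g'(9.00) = -6.00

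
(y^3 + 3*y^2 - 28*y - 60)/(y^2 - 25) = (y^2 + 8*y + 12)/(y + 5)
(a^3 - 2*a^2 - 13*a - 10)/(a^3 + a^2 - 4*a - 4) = (a - 5)/(a - 2)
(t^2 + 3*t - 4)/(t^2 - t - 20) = (t - 1)/(t - 5)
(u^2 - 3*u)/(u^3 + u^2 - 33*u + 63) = u/(u^2 + 4*u - 21)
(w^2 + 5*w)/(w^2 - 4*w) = (w + 5)/(w - 4)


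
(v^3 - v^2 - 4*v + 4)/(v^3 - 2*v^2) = (v^2 + v - 2)/v^2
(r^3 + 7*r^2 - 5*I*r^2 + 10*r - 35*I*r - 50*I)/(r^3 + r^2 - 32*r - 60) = (r - 5*I)/(r - 6)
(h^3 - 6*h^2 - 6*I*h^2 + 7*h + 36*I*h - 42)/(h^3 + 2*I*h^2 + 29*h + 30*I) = (h^2 - h*(6 + 7*I) + 42*I)/(h^2 + I*h + 30)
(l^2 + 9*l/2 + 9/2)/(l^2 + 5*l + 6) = (l + 3/2)/(l + 2)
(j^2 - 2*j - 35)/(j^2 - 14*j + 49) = (j + 5)/(j - 7)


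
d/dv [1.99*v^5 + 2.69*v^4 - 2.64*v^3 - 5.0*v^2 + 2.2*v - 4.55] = 9.95*v^4 + 10.76*v^3 - 7.92*v^2 - 10.0*v + 2.2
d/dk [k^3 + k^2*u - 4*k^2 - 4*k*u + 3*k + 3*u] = 3*k^2 + 2*k*u - 8*k - 4*u + 3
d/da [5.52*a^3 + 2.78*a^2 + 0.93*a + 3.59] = 16.56*a^2 + 5.56*a + 0.93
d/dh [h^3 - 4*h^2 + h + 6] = 3*h^2 - 8*h + 1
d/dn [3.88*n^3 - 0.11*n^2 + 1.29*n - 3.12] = 11.64*n^2 - 0.22*n + 1.29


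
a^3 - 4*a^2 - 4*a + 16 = (a - 4)*(a - 2)*(a + 2)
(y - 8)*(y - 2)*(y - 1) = y^3 - 11*y^2 + 26*y - 16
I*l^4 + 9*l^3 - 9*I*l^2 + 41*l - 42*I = (l - 7*I)*(l - 3*I)*(l + 2*I)*(I*l + 1)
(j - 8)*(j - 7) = j^2 - 15*j + 56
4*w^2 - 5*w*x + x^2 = (-4*w + x)*(-w + x)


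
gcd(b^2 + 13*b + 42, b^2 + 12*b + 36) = b + 6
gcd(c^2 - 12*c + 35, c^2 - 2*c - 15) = c - 5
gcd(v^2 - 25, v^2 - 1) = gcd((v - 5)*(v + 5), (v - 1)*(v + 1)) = 1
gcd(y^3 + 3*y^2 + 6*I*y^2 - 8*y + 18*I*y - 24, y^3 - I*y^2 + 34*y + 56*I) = y^2 + 6*I*y - 8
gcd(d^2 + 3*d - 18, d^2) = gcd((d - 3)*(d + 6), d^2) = 1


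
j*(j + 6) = j^2 + 6*j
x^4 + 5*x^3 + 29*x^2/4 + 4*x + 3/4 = (x + 1/2)^2*(x + 1)*(x + 3)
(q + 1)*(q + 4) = q^2 + 5*q + 4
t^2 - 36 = (t - 6)*(t + 6)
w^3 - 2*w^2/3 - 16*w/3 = w*(w - 8/3)*(w + 2)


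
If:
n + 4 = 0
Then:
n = -4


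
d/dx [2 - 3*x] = -3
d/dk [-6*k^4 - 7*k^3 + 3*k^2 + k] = -24*k^3 - 21*k^2 + 6*k + 1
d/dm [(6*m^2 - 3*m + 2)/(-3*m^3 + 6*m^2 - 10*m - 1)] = (18*m^4 - 18*m^3 - 24*m^2 - 36*m + 23)/(9*m^6 - 36*m^5 + 96*m^4 - 114*m^3 + 88*m^2 + 20*m + 1)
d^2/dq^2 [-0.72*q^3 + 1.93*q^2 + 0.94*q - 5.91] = 3.86 - 4.32*q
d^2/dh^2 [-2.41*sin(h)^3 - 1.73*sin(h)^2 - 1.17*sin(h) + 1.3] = 2.9775*sin(h) - 5.4225*sin(3*h) - 3.46*cos(2*h)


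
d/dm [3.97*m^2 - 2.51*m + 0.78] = 7.94*m - 2.51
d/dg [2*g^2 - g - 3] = 4*g - 1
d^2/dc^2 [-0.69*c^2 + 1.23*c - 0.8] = -1.38000000000000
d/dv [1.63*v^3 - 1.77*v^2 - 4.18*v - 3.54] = 4.89*v^2 - 3.54*v - 4.18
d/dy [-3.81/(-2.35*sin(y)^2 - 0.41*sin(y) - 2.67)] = -(17.907*sin(y) + 1.5621)*cos(y)/(2.35*sin(y)^2 + 0.41*sin(y) + 2.67)^2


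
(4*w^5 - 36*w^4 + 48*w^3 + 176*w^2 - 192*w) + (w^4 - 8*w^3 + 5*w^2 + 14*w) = 4*w^5 - 35*w^4 + 40*w^3 + 181*w^2 - 178*w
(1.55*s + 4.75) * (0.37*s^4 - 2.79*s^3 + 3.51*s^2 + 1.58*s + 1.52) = 0.5735*s^5 - 2.567*s^4 - 7.812*s^3 + 19.1215*s^2 + 9.861*s + 7.22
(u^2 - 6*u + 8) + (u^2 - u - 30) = 2*u^2 - 7*u - 22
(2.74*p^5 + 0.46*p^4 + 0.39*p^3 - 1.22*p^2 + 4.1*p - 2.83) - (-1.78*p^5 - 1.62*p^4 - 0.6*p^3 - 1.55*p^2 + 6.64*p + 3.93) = 4.52*p^5 + 2.08*p^4 + 0.99*p^3 + 0.33*p^2 - 2.54*p - 6.76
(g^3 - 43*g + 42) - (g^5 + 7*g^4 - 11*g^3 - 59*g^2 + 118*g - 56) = -g^5 - 7*g^4 + 12*g^3 + 59*g^2 - 161*g + 98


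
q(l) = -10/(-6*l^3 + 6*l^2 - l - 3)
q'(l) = -10*(18*l^2 - 12*l + 1)/(-6*l^3 + 6*l^2 - l - 3)^2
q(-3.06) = -0.04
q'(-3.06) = -0.04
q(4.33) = 0.03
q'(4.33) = -0.02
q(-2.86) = -0.05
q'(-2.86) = -0.05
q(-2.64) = -0.07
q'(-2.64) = -0.07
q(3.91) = 0.04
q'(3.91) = -0.03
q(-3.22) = -0.04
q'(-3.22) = -0.03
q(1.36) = 1.20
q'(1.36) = -2.57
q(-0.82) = -1.94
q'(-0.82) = -8.61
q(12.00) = 0.00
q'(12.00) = 0.00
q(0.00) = 3.33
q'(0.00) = -1.11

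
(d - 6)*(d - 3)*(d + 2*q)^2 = d^4 + 4*d^3*q - 9*d^3 + 4*d^2*q^2 - 36*d^2*q + 18*d^2 - 36*d*q^2 + 72*d*q + 72*q^2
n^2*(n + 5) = n^3 + 5*n^2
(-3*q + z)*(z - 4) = -3*q*z + 12*q + z^2 - 4*z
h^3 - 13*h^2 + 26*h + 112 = (h - 8)*(h - 7)*(h + 2)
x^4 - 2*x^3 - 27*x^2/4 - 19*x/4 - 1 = (x - 4)*(x + 1/2)^2*(x + 1)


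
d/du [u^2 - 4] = 2*u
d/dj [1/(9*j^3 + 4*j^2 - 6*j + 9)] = (-27*j^2 - 8*j + 6)/(9*j^3 + 4*j^2 - 6*j + 9)^2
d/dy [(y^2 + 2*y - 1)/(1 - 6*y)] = 2*(-3*y^2 + y - 2)/(36*y^2 - 12*y + 1)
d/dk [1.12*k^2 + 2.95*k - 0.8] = 2.24*k + 2.95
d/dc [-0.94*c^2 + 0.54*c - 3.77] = 0.54 - 1.88*c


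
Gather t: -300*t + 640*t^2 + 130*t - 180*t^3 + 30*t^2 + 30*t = -180*t^3 + 670*t^2 - 140*t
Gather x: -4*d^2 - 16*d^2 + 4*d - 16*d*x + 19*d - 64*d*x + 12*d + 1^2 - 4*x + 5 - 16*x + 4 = -20*d^2 + 35*d + x*(-80*d - 20) + 10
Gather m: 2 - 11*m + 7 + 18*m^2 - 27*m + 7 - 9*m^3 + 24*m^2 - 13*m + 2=-9*m^3 + 42*m^2 - 51*m + 18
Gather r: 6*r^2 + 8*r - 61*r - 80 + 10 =6*r^2 - 53*r - 70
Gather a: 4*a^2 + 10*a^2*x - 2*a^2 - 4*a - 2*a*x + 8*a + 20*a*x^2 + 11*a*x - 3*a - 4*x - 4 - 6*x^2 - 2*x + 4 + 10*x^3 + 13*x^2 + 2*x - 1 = a^2*(10*x + 2) + a*(20*x^2 + 9*x + 1) + 10*x^3 + 7*x^2 - 4*x - 1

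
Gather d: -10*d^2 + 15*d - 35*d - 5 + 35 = -10*d^2 - 20*d + 30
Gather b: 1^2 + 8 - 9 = 0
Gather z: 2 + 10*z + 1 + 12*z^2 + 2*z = 12*z^2 + 12*z + 3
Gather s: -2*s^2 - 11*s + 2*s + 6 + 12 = -2*s^2 - 9*s + 18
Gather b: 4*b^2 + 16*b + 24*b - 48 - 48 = 4*b^2 + 40*b - 96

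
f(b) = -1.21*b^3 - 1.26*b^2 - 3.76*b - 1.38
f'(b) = -3.63*b^2 - 2.52*b - 3.76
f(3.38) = -75.21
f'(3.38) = -53.75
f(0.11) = -1.81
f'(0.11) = -4.08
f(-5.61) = 193.69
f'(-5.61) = -103.87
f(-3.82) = 62.05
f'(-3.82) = -47.10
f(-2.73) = 24.11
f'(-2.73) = -23.93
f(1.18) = -9.56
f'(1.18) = -11.79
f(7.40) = -588.52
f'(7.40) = -221.19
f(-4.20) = 81.83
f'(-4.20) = -57.21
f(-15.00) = 3855.27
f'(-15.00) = -782.71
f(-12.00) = 1953.18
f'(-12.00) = -496.24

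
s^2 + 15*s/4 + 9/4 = (s + 3/4)*(s + 3)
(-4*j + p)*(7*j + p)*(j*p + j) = -28*j^3*p - 28*j^3 + 3*j^2*p^2 + 3*j^2*p + j*p^3 + j*p^2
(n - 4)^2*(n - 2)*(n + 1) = n^4 - 9*n^3 + 22*n^2 - 32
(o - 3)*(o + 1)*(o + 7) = o^3 + 5*o^2 - 17*o - 21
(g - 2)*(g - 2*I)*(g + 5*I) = g^3 - 2*g^2 + 3*I*g^2 + 10*g - 6*I*g - 20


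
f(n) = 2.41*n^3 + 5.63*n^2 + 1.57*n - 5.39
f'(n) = 7.23*n^2 + 11.26*n + 1.57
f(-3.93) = -70.89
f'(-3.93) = 68.98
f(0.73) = -0.31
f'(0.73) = 13.64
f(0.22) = -4.75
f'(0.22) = 4.40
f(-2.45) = -10.88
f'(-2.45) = 17.38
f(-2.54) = -12.55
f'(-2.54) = 19.61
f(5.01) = 446.85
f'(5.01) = 239.46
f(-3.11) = -28.31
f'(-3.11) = 36.48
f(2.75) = 91.62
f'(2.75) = 87.21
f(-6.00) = -332.69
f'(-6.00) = 194.29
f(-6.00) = -332.69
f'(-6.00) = 194.29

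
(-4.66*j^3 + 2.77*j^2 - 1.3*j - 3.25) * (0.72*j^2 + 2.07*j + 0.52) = -3.3552*j^5 - 7.6518*j^4 + 2.3747*j^3 - 3.5906*j^2 - 7.4035*j - 1.69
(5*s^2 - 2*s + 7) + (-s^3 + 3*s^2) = -s^3 + 8*s^2 - 2*s + 7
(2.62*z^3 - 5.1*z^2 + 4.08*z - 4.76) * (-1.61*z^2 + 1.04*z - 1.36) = -4.2182*z^5 + 10.9358*z^4 - 15.436*z^3 + 18.8428*z^2 - 10.4992*z + 6.4736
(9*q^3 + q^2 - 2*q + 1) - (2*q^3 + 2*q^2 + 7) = 7*q^3 - q^2 - 2*q - 6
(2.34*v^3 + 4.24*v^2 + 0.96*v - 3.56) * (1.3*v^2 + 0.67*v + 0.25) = 3.042*v^5 + 7.0798*v^4 + 4.6738*v^3 - 2.9248*v^2 - 2.1452*v - 0.89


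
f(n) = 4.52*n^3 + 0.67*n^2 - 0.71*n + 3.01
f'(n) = 13.56*n^2 + 1.34*n - 0.71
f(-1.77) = -18.70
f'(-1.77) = 39.40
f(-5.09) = -572.08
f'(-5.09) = 343.78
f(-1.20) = -2.98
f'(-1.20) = 17.21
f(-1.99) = -28.54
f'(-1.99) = 50.32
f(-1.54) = -10.82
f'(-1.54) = 29.39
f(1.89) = 34.58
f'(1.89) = 50.26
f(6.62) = 1339.00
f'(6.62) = 602.42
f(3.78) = 254.03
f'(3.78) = 198.11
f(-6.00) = -944.93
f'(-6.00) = 479.41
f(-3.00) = -110.87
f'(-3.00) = 117.31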